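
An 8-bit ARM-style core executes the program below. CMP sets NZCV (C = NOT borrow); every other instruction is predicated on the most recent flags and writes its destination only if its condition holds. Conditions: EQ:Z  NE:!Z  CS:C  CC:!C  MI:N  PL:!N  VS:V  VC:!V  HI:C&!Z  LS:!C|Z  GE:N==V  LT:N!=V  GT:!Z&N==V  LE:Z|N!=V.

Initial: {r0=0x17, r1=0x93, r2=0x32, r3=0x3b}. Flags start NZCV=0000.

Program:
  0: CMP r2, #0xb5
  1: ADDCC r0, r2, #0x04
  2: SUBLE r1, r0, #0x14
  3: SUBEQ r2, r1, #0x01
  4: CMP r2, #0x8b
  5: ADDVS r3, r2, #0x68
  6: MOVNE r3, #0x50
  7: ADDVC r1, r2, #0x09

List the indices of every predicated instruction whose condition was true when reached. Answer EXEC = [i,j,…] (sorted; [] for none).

EXEC = [1,5,6]

0: ✓ CMP  NZCV=0000
1: ✓ ADDCC  r0←0x36
2: · SUBLE
3: · SUBEQ
4: ✓ CMP  NZCV=1001
5: ✓ ADDVS  r3←0x9a
6: ✓ MOVNE  r3←0x50
7: · ADDVC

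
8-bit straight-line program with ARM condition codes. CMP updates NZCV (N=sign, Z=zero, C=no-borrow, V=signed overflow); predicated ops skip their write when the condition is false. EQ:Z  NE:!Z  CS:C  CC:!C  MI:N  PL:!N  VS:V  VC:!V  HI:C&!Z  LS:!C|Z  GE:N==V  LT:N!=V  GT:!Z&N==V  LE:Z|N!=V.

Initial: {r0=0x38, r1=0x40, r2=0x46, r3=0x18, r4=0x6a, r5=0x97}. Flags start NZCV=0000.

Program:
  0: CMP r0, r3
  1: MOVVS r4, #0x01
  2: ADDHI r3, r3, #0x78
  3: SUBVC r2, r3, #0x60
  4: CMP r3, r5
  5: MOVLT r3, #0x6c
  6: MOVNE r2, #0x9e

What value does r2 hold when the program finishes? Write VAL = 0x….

0: ✓ CMP  NZCV=0010
1: · MOVVS
2: ✓ ADDHI  r3←0x90
3: ✓ SUBVC  r2←0x30
4: ✓ CMP  NZCV=1000
5: ✓ MOVLT  r3←0x6c
6: ✓ MOVNE  r2←0x9e

VAL = 0x9e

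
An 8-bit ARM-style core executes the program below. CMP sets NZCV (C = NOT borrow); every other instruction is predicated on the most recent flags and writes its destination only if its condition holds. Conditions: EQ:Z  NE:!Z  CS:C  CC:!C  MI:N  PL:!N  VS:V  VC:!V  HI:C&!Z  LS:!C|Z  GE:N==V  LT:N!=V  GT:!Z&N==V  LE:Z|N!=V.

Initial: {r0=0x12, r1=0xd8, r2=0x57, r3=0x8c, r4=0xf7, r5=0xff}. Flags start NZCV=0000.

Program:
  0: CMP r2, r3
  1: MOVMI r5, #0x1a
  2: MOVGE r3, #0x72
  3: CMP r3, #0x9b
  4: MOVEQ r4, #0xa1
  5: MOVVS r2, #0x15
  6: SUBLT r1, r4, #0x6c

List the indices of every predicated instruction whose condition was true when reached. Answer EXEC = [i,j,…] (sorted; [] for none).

EXEC = [1,2,5]

[0] flags=1001 → (cmp)
[1] flags=1001 MI?T → r5=0x1a
[2] flags=1001 GE?T → r3=0x72
[3] flags=1001 → (cmp)
[4] flags=1001 EQ?F → skip
[5] flags=1001 VS?T → r2=0x15
[6] flags=1001 LT?F → skip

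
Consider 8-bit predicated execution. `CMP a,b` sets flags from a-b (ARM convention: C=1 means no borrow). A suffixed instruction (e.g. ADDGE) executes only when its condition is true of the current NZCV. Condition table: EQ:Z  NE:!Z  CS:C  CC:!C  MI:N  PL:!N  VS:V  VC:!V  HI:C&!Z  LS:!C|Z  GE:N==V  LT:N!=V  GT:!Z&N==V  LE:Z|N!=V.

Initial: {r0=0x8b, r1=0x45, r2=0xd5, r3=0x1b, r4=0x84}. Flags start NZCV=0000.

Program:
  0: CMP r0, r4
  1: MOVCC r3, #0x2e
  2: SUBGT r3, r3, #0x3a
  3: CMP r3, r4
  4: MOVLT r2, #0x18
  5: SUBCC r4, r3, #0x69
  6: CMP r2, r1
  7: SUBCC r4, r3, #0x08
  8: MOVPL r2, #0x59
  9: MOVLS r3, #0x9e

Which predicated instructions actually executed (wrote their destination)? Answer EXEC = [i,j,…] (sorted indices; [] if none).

[0] flags=0010 → (cmp)
[1] flags=0010 CC?F → skip
[2] flags=0010 GT?T → r3=0xe1
[3] flags=0010 → (cmp)
[4] flags=0010 LT?F → skip
[5] flags=0010 CC?F → skip
[6] flags=1010 → (cmp)
[7] flags=1010 CC?F → skip
[8] flags=1010 PL?F → skip
[9] flags=1010 LS?F → skip

EXEC = [2]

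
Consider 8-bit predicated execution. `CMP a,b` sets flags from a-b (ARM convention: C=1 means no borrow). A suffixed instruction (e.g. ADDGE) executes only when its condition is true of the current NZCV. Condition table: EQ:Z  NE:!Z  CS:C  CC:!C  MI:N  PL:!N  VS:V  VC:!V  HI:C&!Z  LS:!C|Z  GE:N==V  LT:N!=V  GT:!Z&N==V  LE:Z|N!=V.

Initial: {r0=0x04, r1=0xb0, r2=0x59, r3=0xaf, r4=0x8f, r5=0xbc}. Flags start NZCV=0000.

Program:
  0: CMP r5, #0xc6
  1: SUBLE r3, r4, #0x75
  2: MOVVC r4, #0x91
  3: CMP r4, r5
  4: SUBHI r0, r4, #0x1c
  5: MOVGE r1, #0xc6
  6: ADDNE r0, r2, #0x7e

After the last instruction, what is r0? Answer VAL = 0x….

VAL = 0xd7

[0] flags=1000 → (cmp)
[1] flags=1000 LE?T → r3=0x1a
[2] flags=1000 VC?T → r4=0x91
[3] flags=1000 → (cmp)
[4] flags=1000 HI?F → skip
[5] flags=1000 GE?F → skip
[6] flags=1000 NE?T → r0=0xd7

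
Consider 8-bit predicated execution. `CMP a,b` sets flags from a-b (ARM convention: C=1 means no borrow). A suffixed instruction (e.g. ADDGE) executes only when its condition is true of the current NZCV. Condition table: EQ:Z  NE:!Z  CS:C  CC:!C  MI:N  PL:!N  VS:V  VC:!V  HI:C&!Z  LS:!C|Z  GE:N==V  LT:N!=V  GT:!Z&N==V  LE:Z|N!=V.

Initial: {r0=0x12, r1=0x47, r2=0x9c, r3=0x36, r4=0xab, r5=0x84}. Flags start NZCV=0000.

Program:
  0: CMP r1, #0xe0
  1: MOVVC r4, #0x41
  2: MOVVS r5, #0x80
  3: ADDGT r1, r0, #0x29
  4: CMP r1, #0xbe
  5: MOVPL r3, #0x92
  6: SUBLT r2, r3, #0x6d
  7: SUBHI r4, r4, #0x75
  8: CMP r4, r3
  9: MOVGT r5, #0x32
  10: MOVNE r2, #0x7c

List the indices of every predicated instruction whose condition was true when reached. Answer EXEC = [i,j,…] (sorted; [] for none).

EXEC = [1,3,5,9,10]

[0] flags=0000 → (cmp)
[1] flags=0000 VC?T → r4=0x41
[2] flags=0000 VS?F → skip
[3] flags=0000 GT?T → r1=0x3b
[4] flags=0000 → (cmp)
[5] flags=0000 PL?T → r3=0x92
[6] flags=0000 LT?F → skip
[7] flags=0000 HI?F → skip
[8] flags=1001 → (cmp)
[9] flags=1001 GT?T → r5=0x32
[10] flags=1001 NE?T → r2=0x7c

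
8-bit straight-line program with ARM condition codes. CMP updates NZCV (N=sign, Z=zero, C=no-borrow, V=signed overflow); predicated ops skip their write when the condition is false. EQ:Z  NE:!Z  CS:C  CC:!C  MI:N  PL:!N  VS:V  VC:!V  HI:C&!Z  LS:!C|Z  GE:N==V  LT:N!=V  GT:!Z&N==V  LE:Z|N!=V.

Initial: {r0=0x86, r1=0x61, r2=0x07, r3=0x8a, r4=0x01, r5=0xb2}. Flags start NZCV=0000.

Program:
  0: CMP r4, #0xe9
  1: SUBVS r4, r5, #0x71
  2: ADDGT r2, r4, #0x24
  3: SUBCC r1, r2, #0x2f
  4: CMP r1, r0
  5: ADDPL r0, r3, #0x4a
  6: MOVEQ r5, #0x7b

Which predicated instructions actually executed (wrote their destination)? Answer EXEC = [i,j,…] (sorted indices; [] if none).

EXEC = [2,3,5]

[0] flags=0000 → (cmp)
[1] flags=0000 VS?F → skip
[2] flags=0000 GT?T → r2=0x25
[3] flags=0000 CC?T → r1=0xf6
[4] flags=0010 → (cmp)
[5] flags=0010 PL?T → r0=0xd4
[6] flags=0010 EQ?F → skip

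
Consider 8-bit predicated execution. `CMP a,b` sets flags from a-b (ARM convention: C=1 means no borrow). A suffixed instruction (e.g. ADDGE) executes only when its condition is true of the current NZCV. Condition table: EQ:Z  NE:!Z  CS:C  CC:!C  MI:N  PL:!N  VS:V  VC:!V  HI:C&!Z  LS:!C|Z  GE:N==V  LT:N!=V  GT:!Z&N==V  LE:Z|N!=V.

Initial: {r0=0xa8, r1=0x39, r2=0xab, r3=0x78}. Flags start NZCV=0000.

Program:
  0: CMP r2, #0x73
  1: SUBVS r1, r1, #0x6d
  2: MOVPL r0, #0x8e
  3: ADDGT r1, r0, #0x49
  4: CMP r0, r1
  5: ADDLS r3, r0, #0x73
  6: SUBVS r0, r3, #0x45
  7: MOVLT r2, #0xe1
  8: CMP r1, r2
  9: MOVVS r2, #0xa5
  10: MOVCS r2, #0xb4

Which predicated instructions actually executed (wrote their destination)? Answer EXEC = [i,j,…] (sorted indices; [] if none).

EXEC = [1,2,5,7]

0: ✓ CMP  NZCV=0011
1: ✓ SUBVS  r1←0xcc
2: ✓ MOVPL  r0←0x8e
3: · ADDGT
4: ✓ CMP  NZCV=1000
5: ✓ ADDLS  r3←0x01
6: · SUBVS
7: ✓ MOVLT  r2←0xe1
8: ✓ CMP  NZCV=1000
9: · MOVVS
10: · MOVCS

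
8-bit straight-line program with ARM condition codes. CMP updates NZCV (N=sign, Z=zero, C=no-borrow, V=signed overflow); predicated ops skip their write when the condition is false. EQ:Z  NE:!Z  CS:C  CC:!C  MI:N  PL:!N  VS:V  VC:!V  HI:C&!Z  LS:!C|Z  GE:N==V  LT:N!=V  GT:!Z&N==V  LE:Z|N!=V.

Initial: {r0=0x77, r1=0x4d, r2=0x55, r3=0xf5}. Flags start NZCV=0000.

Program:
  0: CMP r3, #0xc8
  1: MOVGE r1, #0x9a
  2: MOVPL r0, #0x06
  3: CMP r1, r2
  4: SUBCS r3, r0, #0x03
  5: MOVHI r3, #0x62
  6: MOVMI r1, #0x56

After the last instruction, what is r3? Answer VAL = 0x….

VAL = 0x62

[0] flags=0010 → (cmp)
[1] flags=0010 GE?T → r1=0x9a
[2] flags=0010 PL?T → r0=0x06
[3] flags=0011 → (cmp)
[4] flags=0011 CS?T → r3=0x03
[5] flags=0011 HI?T → r3=0x62
[6] flags=0011 MI?F → skip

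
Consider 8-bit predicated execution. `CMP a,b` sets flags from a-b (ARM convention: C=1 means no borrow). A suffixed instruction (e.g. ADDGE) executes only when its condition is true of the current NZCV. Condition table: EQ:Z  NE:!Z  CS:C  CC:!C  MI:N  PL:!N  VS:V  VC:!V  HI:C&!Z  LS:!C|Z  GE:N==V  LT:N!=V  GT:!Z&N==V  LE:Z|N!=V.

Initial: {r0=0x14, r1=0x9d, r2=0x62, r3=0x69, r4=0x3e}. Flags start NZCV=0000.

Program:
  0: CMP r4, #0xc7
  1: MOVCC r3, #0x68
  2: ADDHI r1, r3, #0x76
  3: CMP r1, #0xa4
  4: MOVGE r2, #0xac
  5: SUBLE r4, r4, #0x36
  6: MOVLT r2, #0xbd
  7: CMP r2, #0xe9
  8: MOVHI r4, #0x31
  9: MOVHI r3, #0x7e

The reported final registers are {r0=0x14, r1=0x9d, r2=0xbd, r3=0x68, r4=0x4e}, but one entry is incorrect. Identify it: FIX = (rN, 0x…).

0: ✓ CMP  NZCV=0000
1: ✓ MOVCC  r3←0x68
2: · ADDHI
3: ✓ CMP  NZCV=1000
4: · MOVGE
5: ✓ SUBLE  r4←0x08
6: ✓ MOVLT  r2←0xbd
7: ✓ CMP  NZCV=1000
8: · MOVHI
9: · MOVHI

FIX = (r4, 0x08)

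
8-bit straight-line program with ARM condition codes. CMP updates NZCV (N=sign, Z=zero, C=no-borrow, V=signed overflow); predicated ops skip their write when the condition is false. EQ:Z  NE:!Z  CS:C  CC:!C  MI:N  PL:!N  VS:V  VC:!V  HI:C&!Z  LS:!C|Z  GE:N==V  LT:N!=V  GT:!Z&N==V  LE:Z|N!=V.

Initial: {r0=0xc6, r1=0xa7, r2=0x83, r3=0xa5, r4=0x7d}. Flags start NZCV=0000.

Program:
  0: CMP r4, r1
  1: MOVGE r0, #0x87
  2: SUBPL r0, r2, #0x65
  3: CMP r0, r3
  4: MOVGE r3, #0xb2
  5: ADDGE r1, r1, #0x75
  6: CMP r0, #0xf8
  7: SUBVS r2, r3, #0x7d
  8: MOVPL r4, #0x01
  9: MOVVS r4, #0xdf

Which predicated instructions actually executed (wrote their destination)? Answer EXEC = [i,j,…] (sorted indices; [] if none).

0: ✓ CMP  NZCV=1001
1: ✓ MOVGE  r0←0x87
2: · SUBPL
3: ✓ CMP  NZCV=1000
4: · MOVGE
5: · ADDGE
6: ✓ CMP  NZCV=1000
7: · SUBVS
8: · MOVPL
9: · MOVVS

EXEC = [1]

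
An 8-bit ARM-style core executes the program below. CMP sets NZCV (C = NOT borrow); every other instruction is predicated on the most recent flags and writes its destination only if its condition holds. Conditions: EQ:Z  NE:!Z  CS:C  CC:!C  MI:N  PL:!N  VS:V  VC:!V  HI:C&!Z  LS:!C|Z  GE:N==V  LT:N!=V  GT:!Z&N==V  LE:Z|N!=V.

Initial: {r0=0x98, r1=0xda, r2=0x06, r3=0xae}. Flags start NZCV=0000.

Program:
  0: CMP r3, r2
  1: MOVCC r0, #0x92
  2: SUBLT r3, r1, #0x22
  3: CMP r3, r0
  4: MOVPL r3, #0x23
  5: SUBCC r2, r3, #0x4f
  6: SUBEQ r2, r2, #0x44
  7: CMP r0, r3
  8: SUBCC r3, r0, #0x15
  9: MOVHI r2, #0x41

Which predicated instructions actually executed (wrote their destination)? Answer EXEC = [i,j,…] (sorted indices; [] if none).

EXEC = [2,4,9]

0: ✓ CMP  NZCV=1010
1: · MOVCC
2: ✓ SUBLT  r3←0xb8
3: ✓ CMP  NZCV=0010
4: ✓ MOVPL  r3←0x23
5: · SUBCC
6: · SUBEQ
7: ✓ CMP  NZCV=0011
8: · SUBCC
9: ✓ MOVHI  r2←0x41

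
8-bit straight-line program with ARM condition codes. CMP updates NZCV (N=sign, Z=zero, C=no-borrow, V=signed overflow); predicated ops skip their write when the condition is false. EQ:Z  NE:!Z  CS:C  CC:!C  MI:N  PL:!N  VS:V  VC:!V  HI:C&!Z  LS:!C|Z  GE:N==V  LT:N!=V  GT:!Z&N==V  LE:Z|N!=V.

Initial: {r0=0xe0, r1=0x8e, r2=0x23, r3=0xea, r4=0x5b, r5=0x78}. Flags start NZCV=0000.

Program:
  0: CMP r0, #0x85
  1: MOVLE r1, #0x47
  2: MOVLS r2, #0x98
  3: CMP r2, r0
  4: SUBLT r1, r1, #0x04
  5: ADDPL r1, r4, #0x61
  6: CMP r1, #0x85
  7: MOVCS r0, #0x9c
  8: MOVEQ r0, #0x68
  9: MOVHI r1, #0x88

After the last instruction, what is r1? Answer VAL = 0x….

[0] flags=0010 → (cmp)
[1] flags=0010 LE?F → skip
[2] flags=0010 LS?F → skip
[3] flags=0000 → (cmp)
[4] flags=0000 LT?F → skip
[5] flags=0000 PL?T → r1=0xbc
[6] flags=0010 → (cmp)
[7] flags=0010 CS?T → r0=0x9c
[8] flags=0010 EQ?F → skip
[9] flags=0010 HI?T → r1=0x88

VAL = 0x88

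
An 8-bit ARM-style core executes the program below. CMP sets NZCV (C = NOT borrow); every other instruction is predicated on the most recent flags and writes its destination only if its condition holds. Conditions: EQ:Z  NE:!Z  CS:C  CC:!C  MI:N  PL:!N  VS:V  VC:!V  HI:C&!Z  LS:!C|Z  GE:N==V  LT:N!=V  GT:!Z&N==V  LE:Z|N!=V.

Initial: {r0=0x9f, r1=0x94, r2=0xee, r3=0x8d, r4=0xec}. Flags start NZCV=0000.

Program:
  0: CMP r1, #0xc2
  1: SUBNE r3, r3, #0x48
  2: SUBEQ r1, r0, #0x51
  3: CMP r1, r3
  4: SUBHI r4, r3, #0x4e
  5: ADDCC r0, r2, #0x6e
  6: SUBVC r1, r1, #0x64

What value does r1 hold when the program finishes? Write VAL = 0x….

0: ✓ CMP  NZCV=1000
1: ✓ SUBNE  r3←0x45
2: · SUBEQ
3: ✓ CMP  NZCV=0011
4: ✓ SUBHI  r4←0xf7
5: · ADDCC
6: · SUBVC

VAL = 0x94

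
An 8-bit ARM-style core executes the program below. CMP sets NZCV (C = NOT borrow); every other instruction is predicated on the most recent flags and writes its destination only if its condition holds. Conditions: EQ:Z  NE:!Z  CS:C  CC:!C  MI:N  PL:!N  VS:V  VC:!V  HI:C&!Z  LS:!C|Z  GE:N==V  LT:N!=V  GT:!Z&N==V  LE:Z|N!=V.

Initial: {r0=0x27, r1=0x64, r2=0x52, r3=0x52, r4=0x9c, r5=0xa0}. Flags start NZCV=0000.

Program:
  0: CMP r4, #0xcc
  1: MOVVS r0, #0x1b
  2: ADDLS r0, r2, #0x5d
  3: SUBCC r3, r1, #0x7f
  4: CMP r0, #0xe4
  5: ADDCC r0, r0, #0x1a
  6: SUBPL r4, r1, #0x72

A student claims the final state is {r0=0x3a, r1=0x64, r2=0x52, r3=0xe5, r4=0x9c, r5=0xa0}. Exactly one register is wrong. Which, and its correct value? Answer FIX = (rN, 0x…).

[0] flags=1000 → (cmp)
[1] flags=1000 VS?F → skip
[2] flags=1000 LS?T → r0=0xaf
[3] flags=1000 CC?T → r3=0xe5
[4] flags=1000 → (cmp)
[5] flags=1000 CC?T → r0=0xc9
[6] flags=1000 PL?F → skip

FIX = (r0, 0xc9)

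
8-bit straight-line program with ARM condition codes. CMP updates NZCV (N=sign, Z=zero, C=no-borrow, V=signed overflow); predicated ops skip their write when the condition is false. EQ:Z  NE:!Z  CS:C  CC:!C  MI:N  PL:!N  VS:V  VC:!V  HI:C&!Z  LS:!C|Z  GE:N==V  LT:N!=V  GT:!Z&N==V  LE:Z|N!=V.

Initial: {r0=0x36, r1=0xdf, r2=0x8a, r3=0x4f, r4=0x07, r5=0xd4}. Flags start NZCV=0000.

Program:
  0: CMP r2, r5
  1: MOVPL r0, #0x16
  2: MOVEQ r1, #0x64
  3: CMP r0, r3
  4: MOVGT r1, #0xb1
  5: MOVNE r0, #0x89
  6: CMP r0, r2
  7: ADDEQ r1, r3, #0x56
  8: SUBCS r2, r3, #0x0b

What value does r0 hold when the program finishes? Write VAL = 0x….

VAL = 0x89

0: ✓ CMP  NZCV=1000
1: · MOVPL
2: · MOVEQ
3: ✓ CMP  NZCV=1000
4: · MOVGT
5: ✓ MOVNE  r0←0x89
6: ✓ CMP  NZCV=1000
7: · ADDEQ
8: · SUBCS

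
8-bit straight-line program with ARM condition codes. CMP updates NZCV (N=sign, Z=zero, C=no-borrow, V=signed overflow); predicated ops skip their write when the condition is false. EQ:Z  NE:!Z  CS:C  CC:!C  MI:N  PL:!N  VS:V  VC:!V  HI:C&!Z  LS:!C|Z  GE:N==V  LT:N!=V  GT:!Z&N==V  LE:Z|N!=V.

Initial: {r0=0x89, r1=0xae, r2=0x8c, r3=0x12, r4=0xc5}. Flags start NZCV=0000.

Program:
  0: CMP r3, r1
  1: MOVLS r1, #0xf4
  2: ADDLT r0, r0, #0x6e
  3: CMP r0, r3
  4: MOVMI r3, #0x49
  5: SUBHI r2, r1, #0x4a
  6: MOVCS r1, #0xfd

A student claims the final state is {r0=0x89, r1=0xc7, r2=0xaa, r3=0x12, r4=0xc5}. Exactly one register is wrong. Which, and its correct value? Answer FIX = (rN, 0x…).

FIX = (r1, 0xfd)

[0] flags=0000 → (cmp)
[1] flags=0000 LS?T → r1=0xf4
[2] flags=0000 LT?F → skip
[3] flags=0011 → (cmp)
[4] flags=0011 MI?F → skip
[5] flags=0011 HI?T → r2=0xaa
[6] flags=0011 CS?T → r1=0xfd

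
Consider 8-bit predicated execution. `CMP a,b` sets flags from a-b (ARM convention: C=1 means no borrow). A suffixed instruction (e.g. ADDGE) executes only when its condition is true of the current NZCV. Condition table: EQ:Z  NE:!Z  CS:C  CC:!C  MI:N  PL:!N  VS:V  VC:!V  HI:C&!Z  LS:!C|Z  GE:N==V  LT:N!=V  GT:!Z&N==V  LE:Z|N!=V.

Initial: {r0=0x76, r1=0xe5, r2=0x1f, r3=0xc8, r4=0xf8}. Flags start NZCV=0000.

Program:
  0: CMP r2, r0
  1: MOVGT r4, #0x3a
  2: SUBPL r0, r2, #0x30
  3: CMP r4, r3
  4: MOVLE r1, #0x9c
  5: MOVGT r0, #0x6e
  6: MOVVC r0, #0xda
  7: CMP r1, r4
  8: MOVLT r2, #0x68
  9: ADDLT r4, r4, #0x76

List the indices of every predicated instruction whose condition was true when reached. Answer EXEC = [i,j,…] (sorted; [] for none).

EXEC = [5,6,8,9]

0: ✓ CMP  NZCV=1000
1: · MOVGT
2: · SUBPL
3: ✓ CMP  NZCV=0010
4: · MOVLE
5: ✓ MOVGT  r0←0x6e
6: ✓ MOVVC  r0←0xda
7: ✓ CMP  NZCV=1000
8: ✓ MOVLT  r2←0x68
9: ✓ ADDLT  r4←0x6e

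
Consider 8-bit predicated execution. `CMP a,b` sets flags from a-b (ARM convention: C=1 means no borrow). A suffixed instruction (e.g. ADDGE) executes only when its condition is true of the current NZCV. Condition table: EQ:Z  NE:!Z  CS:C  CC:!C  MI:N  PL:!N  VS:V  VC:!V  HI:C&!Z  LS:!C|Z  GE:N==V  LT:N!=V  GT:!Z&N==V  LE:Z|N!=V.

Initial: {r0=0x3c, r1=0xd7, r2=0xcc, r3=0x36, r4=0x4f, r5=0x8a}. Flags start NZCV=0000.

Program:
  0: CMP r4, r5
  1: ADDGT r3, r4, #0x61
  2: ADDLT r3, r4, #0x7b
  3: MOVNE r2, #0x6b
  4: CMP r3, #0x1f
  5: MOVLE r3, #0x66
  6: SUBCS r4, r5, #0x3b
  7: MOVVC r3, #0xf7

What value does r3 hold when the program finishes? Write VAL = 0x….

[0] flags=1001 → (cmp)
[1] flags=1001 GT?T → r3=0xb0
[2] flags=1001 LT?F → skip
[3] flags=1001 NE?T → r2=0x6b
[4] flags=1010 → (cmp)
[5] flags=1010 LE?T → r3=0x66
[6] flags=1010 CS?T → r4=0x4f
[7] flags=1010 VC?T → r3=0xf7

VAL = 0xf7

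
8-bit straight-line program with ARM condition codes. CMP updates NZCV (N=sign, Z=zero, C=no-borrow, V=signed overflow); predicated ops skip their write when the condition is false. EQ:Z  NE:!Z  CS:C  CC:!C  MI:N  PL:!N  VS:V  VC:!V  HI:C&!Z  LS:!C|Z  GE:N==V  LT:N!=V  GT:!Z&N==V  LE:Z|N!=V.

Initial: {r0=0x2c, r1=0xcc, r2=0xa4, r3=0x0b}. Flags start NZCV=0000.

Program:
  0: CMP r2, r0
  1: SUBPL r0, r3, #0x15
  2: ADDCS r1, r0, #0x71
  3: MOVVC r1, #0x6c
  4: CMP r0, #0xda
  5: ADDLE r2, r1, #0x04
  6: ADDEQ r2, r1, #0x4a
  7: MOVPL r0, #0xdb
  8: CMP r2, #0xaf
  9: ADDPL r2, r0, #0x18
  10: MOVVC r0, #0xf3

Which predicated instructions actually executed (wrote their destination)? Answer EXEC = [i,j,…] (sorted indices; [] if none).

[0] flags=0011 → (cmp)
[1] flags=0011 PL?T → r0=0xf6
[2] flags=0011 CS?T → r1=0x67
[3] flags=0011 VC?F → skip
[4] flags=0010 → (cmp)
[5] flags=0010 LE?F → skip
[6] flags=0010 EQ?F → skip
[7] flags=0010 PL?T → r0=0xdb
[8] flags=1000 → (cmp)
[9] flags=1000 PL?F → skip
[10] flags=1000 VC?T → r0=0xf3

EXEC = [1,2,7,10]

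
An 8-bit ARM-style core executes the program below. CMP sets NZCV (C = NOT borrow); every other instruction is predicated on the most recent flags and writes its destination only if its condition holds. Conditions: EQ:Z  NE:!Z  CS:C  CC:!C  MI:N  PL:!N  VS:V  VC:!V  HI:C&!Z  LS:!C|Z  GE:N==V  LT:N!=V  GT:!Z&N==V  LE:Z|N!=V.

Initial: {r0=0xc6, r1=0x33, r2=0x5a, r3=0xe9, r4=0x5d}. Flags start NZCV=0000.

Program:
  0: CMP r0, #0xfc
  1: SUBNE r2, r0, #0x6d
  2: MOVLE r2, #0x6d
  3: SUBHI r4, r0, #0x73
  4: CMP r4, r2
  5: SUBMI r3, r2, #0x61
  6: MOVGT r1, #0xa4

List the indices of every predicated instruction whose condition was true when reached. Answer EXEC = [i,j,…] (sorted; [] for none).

EXEC = [1,2,5]

[0] flags=1000 → (cmp)
[1] flags=1000 NE?T → r2=0x59
[2] flags=1000 LE?T → r2=0x6d
[3] flags=1000 HI?F → skip
[4] flags=1000 → (cmp)
[5] flags=1000 MI?T → r3=0x0c
[6] flags=1000 GT?F → skip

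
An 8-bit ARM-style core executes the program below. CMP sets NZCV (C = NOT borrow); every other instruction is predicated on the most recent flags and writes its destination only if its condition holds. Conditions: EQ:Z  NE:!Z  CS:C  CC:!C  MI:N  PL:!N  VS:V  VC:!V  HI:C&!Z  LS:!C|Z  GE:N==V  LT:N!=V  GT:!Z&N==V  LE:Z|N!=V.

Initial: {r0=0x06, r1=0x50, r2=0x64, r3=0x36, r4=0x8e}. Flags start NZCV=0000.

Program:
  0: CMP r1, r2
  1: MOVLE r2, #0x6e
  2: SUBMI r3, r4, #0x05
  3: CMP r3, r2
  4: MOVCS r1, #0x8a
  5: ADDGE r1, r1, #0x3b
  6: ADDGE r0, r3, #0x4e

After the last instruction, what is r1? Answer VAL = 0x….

0: ✓ CMP  NZCV=1000
1: ✓ MOVLE  r2←0x6e
2: ✓ SUBMI  r3←0x89
3: ✓ CMP  NZCV=0011
4: ✓ MOVCS  r1←0x8a
5: · ADDGE
6: · ADDGE

VAL = 0x8a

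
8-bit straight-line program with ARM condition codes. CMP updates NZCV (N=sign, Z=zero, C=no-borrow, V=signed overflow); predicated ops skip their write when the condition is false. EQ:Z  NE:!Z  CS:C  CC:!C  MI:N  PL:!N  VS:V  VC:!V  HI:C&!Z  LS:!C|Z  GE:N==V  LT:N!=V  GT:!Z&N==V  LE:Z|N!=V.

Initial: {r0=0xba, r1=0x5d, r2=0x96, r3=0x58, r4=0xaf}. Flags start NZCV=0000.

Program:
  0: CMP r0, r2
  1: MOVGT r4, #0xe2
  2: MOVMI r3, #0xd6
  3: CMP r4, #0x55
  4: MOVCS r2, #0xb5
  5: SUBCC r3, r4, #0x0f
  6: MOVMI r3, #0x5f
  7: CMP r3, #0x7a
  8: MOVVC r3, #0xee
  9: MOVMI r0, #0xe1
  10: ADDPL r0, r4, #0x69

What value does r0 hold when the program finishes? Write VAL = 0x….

VAL = 0xe1

0: ✓ CMP  NZCV=0010
1: ✓ MOVGT  r4←0xe2
2: · MOVMI
3: ✓ CMP  NZCV=1010
4: ✓ MOVCS  r2←0xb5
5: · SUBCC
6: ✓ MOVMI  r3←0x5f
7: ✓ CMP  NZCV=1000
8: ✓ MOVVC  r3←0xee
9: ✓ MOVMI  r0←0xe1
10: · ADDPL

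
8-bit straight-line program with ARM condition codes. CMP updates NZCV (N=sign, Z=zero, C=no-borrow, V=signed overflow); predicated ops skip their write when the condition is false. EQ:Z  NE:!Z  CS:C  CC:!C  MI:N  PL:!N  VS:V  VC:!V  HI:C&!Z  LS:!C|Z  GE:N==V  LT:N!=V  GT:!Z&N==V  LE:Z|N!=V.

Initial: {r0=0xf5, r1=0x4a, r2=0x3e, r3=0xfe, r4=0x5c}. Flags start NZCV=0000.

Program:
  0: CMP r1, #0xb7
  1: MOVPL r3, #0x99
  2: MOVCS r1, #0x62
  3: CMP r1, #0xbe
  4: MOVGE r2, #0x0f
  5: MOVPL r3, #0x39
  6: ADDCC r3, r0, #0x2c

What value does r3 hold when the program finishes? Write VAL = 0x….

0: ✓ CMP  NZCV=1001
1: · MOVPL
2: · MOVCS
3: ✓ CMP  NZCV=1001
4: ✓ MOVGE  r2←0x0f
5: · MOVPL
6: ✓ ADDCC  r3←0x21

VAL = 0x21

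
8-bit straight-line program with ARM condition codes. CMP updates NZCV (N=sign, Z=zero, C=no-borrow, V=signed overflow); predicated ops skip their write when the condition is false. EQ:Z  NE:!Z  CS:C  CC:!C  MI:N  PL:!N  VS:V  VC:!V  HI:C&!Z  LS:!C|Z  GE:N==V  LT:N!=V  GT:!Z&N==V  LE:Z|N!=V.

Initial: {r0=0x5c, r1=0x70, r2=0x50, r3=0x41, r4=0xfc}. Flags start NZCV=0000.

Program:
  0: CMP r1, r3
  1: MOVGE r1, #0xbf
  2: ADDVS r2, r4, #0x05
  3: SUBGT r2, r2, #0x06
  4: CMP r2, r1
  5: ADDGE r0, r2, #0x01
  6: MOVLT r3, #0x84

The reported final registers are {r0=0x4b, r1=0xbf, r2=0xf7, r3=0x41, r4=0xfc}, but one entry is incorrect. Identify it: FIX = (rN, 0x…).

FIX = (r2, 0x4a)

0: ✓ CMP  NZCV=0010
1: ✓ MOVGE  r1←0xbf
2: · ADDVS
3: ✓ SUBGT  r2←0x4a
4: ✓ CMP  NZCV=1001
5: ✓ ADDGE  r0←0x4b
6: · MOVLT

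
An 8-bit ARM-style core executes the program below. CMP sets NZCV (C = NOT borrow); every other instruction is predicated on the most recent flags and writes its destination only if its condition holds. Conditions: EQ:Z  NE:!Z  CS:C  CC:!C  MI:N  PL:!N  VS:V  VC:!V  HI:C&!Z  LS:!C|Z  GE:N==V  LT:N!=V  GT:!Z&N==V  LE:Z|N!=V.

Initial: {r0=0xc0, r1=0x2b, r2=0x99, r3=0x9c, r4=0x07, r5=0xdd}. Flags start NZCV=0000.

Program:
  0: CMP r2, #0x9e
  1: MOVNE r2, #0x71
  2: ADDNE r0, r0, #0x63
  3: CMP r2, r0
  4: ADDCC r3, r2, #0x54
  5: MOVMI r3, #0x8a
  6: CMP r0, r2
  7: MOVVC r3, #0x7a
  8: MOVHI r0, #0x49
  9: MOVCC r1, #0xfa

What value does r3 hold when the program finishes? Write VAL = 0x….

[0] flags=1000 → (cmp)
[1] flags=1000 NE?T → r2=0x71
[2] flags=1000 NE?T → r0=0x23
[3] flags=0010 → (cmp)
[4] flags=0010 CC?F → skip
[5] flags=0010 MI?F → skip
[6] flags=1000 → (cmp)
[7] flags=1000 VC?T → r3=0x7a
[8] flags=1000 HI?F → skip
[9] flags=1000 CC?T → r1=0xfa

VAL = 0x7a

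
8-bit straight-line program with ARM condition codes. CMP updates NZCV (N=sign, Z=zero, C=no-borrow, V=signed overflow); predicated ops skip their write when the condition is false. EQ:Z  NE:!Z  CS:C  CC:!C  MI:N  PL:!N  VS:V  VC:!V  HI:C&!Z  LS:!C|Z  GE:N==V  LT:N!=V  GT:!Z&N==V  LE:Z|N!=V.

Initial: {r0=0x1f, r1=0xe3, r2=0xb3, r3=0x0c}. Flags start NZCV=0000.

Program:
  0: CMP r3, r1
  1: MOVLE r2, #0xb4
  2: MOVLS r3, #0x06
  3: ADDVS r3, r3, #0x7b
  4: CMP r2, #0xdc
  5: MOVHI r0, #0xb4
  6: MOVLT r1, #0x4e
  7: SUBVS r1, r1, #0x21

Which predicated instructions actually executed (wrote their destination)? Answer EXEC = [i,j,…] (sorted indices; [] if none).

[0] flags=0000 → (cmp)
[1] flags=0000 LE?F → skip
[2] flags=0000 LS?T → r3=0x06
[3] flags=0000 VS?F → skip
[4] flags=1000 → (cmp)
[5] flags=1000 HI?F → skip
[6] flags=1000 LT?T → r1=0x4e
[7] flags=1000 VS?F → skip

EXEC = [2,6]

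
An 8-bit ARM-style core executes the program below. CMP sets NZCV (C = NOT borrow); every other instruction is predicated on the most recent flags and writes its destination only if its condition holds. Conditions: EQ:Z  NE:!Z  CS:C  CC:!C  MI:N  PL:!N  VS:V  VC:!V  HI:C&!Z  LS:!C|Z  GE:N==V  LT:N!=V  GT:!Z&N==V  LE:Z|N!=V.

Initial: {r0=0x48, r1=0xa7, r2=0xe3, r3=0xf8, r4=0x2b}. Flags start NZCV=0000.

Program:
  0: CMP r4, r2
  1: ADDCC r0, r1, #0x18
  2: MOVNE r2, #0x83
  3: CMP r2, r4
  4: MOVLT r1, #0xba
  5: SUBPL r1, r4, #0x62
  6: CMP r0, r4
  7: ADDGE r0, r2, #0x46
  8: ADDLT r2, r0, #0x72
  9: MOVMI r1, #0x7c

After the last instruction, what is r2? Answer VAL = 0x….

VAL = 0x31

0: ✓ CMP  NZCV=0000
1: ✓ ADDCC  r0←0xbf
2: ✓ MOVNE  r2←0x83
3: ✓ CMP  NZCV=0011
4: ✓ MOVLT  r1←0xba
5: ✓ SUBPL  r1←0xc9
6: ✓ CMP  NZCV=1010
7: · ADDGE
8: ✓ ADDLT  r2←0x31
9: ✓ MOVMI  r1←0x7c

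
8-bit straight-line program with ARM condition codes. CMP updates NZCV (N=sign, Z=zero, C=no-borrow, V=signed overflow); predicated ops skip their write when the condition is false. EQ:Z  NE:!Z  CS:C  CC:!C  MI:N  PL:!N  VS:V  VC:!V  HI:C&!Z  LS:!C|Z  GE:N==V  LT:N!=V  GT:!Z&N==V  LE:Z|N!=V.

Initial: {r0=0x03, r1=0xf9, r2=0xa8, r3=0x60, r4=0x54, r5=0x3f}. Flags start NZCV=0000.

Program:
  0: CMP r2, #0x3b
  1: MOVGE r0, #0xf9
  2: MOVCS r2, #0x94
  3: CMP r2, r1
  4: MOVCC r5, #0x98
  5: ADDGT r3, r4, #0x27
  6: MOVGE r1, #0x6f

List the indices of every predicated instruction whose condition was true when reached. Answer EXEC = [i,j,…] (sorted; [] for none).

EXEC = [2,4]

0: ✓ CMP  NZCV=0011
1: · MOVGE
2: ✓ MOVCS  r2←0x94
3: ✓ CMP  NZCV=1000
4: ✓ MOVCC  r5←0x98
5: · ADDGT
6: · MOVGE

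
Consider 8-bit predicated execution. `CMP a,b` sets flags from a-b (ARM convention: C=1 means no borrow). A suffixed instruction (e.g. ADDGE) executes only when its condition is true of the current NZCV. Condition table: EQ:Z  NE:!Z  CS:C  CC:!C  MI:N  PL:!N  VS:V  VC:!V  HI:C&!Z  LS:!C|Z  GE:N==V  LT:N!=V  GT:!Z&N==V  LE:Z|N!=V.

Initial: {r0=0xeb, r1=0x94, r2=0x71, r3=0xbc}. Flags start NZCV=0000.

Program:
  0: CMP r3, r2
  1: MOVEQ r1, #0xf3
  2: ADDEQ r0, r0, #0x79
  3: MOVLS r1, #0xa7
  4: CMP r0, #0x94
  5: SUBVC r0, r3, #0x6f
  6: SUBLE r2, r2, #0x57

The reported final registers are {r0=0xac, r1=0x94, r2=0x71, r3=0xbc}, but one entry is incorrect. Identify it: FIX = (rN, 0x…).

FIX = (r0, 0x4d)

[0] flags=0011 → (cmp)
[1] flags=0011 EQ?F → skip
[2] flags=0011 EQ?F → skip
[3] flags=0011 LS?F → skip
[4] flags=0010 → (cmp)
[5] flags=0010 VC?T → r0=0x4d
[6] flags=0010 LE?F → skip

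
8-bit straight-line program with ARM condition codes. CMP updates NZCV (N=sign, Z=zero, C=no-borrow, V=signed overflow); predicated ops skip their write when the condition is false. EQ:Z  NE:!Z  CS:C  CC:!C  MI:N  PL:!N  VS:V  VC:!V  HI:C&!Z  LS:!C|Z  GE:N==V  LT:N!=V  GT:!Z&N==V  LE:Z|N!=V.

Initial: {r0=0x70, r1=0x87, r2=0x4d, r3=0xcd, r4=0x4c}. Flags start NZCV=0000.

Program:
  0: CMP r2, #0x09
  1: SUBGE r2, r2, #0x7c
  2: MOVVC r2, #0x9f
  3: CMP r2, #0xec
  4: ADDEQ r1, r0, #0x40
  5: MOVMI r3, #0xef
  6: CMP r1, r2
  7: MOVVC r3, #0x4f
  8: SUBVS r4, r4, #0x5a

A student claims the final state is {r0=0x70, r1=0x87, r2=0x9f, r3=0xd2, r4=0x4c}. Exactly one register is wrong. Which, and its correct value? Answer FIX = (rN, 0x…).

[0] flags=0010 → (cmp)
[1] flags=0010 GE?T → r2=0xd1
[2] flags=0010 VC?T → r2=0x9f
[3] flags=1000 → (cmp)
[4] flags=1000 EQ?F → skip
[5] flags=1000 MI?T → r3=0xef
[6] flags=1000 → (cmp)
[7] flags=1000 VC?T → r3=0x4f
[8] flags=1000 VS?F → skip

FIX = (r3, 0x4f)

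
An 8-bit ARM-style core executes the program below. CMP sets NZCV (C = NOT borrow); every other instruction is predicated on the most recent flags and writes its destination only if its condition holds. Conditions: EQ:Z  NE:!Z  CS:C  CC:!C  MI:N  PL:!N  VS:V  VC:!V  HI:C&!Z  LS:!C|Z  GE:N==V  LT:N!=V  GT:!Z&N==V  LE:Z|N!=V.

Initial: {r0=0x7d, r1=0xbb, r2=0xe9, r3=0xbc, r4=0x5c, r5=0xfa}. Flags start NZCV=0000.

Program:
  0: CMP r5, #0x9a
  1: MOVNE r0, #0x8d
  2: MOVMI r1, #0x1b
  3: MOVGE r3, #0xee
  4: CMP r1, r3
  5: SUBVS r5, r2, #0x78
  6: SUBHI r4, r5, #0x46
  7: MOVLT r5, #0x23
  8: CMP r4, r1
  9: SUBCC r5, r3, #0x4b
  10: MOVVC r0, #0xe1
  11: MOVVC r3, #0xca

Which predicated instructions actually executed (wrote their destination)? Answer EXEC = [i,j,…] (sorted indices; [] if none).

[0] flags=0010 → (cmp)
[1] flags=0010 NE?T → r0=0x8d
[2] flags=0010 MI?F → skip
[3] flags=0010 GE?T → r3=0xee
[4] flags=1000 → (cmp)
[5] flags=1000 VS?F → skip
[6] flags=1000 HI?F → skip
[7] flags=1000 LT?T → r5=0x23
[8] flags=1001 → (cmp)
[9] flags=1001 CC?T → r5=0xa3
[10] flags=1001 VC?F → skip
[11] flags=1001 VC?F → skip

EXEC = [1,3,7,9]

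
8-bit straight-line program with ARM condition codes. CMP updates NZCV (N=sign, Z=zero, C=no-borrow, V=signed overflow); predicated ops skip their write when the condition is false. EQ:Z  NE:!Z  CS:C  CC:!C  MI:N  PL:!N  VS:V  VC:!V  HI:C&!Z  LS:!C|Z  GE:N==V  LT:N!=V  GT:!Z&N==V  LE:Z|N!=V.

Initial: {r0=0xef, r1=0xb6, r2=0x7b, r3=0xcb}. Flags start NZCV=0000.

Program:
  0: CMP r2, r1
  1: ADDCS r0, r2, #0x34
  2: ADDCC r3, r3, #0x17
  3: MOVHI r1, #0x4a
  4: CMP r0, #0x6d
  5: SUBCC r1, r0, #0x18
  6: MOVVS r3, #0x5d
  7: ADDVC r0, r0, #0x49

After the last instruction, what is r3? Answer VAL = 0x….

VAL = 0xe2

0: ✓ CMP  NZCV=1001
1: · ADDCS
2: ✓ ADDCC  r3←0xe2
3: · MOVHI
4: ✓ CMP  NZCV=1010
5: · SUBCC
6: · MOVVS
7: ✓ ADDVC  r0←0x38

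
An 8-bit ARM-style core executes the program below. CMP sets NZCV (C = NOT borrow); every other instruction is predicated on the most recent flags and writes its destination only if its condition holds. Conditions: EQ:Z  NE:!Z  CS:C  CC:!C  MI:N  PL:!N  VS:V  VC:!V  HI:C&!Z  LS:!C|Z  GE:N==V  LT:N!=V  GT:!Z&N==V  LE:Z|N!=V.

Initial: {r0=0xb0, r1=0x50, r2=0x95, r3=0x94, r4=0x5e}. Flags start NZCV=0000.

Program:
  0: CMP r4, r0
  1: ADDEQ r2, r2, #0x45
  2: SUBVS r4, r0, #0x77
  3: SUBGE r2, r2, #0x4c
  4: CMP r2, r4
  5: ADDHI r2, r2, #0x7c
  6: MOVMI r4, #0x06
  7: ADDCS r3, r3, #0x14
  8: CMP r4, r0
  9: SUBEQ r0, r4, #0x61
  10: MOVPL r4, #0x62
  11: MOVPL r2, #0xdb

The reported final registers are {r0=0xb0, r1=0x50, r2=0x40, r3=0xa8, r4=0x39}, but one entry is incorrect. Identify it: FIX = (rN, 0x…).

0: ✓ CMP  NZCV=1001
1: · ADDEQ
2: ✓ SUBVS  r4←0x39
3: ✓ SUBGE  r2←0x49
4: ✓ CMP  NZCV=0010
5: ✓ ADDHI  r2←0xc5
6: · MOVMI
7: ✓ ADDCS  r3←0xa8
8: ✓ CMP  NZCV=1001
9: · SUBEQ
10: · MOVPL
11: · MOVPL

FIX = (r2, 0xc5)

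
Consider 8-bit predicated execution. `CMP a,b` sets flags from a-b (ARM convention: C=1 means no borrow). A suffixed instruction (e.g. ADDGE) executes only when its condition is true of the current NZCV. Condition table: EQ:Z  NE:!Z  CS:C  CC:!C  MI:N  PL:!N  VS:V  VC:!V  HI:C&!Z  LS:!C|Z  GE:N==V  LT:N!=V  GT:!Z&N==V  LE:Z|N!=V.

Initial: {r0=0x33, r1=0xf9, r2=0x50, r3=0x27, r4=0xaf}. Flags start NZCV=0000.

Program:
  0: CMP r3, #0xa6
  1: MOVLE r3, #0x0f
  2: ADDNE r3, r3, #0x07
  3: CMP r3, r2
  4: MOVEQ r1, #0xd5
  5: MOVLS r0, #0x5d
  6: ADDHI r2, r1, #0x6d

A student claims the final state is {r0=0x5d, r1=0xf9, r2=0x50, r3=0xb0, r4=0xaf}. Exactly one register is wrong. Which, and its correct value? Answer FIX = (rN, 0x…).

0: ✓ CMP  NZCV=1001
1: · MOVLE
2: ✓ ADDNE  r3←0x2e
3: ✓ CMP  NZCV=1000
4: · MOVEQ
5: ✓ MOVLS  r0←0x5d
6: · ADDHI

FIX = (r3, 0x2e)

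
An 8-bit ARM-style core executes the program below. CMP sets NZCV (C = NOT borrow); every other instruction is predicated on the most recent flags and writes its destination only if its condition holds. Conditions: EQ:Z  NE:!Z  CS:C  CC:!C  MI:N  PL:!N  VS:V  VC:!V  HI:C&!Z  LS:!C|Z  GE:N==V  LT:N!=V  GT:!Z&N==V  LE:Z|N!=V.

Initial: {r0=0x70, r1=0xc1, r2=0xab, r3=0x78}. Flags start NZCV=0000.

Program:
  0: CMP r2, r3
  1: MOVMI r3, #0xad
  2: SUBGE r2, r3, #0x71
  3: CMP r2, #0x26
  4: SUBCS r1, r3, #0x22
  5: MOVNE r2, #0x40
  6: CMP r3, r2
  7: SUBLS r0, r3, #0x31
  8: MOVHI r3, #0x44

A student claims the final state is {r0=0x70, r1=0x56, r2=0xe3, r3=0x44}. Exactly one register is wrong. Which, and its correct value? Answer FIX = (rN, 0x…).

FIX = (r2, 0x40)

0: ✓ CMP  NZCV=0011
1: · MOVMI
2: · SUBGE
3: ✓ CMP  NZCV=1010
4: ✓ SUBCS  r1←0x56
5: ✓ MOVNE  r2←0x40
6: ✓ CMP  NZCV=0010
7: · SUBLS
8: ✓ MOVHI  r3←0x44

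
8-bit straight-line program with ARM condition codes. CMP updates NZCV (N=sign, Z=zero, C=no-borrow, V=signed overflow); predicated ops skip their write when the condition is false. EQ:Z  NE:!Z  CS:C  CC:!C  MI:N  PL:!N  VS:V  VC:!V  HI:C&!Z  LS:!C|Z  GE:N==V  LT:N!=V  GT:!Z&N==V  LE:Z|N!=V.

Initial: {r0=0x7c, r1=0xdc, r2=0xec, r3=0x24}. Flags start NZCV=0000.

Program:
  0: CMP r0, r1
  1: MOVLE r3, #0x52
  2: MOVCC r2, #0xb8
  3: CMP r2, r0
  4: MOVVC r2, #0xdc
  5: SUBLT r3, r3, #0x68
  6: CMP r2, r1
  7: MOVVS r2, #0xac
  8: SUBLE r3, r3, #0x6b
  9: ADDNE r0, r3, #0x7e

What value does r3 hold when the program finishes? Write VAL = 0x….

0: ✓ CMP  NZCV=1001
1: · MOVLE
2: ✓ MOVCC  r2←0xb8
3: ✓ CMP  NZCV=0011
4: · MOVVC
5: ✓ SUBLT  r3←0xbc
6: ✓ CMP  NZCV=1000
7: · MOVVS
8: ✓ SUBLE  r3←0x51
9: ✓ ADDNE  r0←0xcf

VAL = 0x51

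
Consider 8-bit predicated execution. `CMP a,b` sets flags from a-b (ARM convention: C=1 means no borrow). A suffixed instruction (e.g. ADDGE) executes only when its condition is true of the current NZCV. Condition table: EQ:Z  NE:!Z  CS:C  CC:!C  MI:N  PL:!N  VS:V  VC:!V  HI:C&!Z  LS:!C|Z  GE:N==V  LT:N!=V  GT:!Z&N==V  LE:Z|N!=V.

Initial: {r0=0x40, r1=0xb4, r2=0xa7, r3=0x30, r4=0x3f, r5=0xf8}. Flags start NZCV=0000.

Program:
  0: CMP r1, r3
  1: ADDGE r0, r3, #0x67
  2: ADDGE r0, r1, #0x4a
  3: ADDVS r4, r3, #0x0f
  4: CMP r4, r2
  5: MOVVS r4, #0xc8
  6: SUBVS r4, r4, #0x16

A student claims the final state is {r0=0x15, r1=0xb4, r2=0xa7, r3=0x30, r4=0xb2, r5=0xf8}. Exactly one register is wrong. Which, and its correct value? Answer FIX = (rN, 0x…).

FIX = (r0, 0x40)

0: ✓ CMP  NZCV=1010
1: · ADDGE
2: · ADDGE
3: · ADDVS
4: ✓ CMP  NZCV=1001
5: ✓ MOVVS  r4←0xc8
6: ✓ SUBVS  r4←0xb2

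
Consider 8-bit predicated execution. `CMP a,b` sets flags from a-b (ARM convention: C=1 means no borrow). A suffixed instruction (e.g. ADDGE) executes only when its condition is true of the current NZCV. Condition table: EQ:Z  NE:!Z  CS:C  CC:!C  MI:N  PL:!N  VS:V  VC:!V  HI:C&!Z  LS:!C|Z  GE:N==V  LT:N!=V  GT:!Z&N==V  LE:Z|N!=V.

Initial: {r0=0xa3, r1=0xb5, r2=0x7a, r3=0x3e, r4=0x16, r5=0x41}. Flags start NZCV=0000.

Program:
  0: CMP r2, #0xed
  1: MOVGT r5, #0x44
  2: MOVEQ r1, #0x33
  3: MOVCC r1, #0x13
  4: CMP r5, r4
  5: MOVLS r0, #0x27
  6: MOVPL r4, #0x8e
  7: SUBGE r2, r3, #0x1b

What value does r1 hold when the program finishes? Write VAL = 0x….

[0] flags=1001 → (cmp)
[1] flags=1001 GT?T → r5=0x44
[2] flags=1001 EQ?F → skip
[3] flags=1001 CC?T → r1=0x13
[4] flags=0010 → (cmp)
[5] flags=0010 LS?F → skip
[6] flags=0010 PL?T → r4=0x8e
[7] flags=0010 GE?T → r2=0x23

VAL = 0x13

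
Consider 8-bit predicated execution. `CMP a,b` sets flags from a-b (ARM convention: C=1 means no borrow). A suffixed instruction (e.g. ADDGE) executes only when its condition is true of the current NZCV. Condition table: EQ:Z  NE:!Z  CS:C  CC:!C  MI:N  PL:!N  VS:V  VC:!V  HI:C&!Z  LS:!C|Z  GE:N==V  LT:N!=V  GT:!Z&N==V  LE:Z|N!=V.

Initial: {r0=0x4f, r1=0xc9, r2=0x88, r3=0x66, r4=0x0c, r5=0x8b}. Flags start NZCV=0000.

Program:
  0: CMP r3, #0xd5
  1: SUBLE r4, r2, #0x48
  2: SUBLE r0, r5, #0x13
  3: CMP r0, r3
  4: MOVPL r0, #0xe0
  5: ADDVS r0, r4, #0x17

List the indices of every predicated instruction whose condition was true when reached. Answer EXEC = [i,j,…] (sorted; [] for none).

EXEC = []

[0] flags=1001 → (cmp)
[1] flags=1001 LE?F → skip
[2] flags=1001 LE?F → skip
[3] flags=1000 → (cmp)
[4] flags=1000 PL?F → skip
[5] flags=1000 VS?F → skip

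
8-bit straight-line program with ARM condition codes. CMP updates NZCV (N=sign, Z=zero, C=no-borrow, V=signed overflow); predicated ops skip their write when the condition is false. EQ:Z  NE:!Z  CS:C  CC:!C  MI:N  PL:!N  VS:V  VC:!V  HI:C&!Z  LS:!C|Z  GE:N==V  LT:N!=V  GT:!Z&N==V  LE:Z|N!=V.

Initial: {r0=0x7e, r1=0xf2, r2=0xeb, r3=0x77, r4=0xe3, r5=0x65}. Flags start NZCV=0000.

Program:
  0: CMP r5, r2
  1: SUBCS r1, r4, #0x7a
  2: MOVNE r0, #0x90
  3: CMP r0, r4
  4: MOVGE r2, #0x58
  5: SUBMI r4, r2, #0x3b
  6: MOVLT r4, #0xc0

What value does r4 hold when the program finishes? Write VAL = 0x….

VAL = 0xc0

0: ✓ CMP  NZCV=0000
1: · SUBCS
2: ✓ MOVNE  r0←0x90
3: ✓ CMP  NZCV=1000
4: · MOVGE
5: ✓ SUBMI  r4←0xb0
6: ✓ MOVLT  r4←0xc0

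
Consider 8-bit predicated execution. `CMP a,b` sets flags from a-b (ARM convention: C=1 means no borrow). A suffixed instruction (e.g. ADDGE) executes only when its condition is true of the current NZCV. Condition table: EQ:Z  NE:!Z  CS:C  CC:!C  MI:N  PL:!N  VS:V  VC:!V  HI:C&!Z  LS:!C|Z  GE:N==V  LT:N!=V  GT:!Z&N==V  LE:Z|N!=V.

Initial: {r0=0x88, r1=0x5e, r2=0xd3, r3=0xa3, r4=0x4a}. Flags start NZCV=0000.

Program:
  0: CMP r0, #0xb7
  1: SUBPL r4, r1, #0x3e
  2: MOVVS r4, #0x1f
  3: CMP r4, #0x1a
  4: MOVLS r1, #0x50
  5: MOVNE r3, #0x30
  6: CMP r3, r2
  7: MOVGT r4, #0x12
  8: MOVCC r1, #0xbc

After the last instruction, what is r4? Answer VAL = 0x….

VAL = 0x12

[0] flags=1000 → (cmp)
[1] flags=1000 PL?F → skip
[2] flags=1000 VS?F → skip
[3] flags=0010 → (cmp)
[4] flags=0010 LS?F → skip
[5] flags=0010 NE?T → r3=0x30
[6] flags=0000 → (cmp)
[7] flags=0000 GT?T → r4=0x12
[8] flags=0000 CC?T → r1=0xbc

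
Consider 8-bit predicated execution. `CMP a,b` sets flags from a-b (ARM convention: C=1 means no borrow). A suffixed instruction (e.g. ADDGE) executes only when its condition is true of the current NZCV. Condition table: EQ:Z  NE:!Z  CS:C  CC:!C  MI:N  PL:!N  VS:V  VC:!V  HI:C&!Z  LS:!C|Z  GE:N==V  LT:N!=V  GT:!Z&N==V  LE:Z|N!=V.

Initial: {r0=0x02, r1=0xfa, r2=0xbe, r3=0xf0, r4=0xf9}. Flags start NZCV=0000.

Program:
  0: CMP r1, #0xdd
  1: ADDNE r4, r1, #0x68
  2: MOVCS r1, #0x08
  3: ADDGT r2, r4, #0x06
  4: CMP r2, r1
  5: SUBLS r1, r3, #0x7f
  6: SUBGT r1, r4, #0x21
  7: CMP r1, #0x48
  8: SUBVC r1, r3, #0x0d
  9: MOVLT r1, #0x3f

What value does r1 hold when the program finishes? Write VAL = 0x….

VAL = 0x3f

[0] flags=0010 → (cmp)
[1] flags=0010 NE?T → r4=0x62
[2] flags=0010 CS?T → r1=0x08
[3] flags=0010 GT?T → r2=0x68
[4] flags=0010 → (cmp)
[5] flags=0010 LS?F → skip
[6] flags=0010 GT?T → r1=0x41
[7] flags=1000 → (cmp)
[8] flags=1000 VC?T → r1=0xe3
[9] flags=1000 LT?T → r1=0x3f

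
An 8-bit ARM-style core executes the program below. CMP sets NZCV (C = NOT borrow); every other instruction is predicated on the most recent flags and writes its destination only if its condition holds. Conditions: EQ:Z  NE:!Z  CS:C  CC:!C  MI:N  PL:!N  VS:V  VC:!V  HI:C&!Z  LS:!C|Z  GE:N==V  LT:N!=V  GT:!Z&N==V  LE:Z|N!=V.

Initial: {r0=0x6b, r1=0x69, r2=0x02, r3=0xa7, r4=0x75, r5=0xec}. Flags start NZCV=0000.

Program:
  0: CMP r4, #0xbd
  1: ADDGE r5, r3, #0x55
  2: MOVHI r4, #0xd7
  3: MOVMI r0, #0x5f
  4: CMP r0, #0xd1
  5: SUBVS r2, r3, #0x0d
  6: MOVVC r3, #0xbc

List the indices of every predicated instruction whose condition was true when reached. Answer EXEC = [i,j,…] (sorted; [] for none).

0: ✓ CMP  NZCV=1001
1: ✓ ADDGE  r5←0xfc
2: · MOVHI
3: ✓ MOVMI  r0←0x5f
4: ✓ CMP  NZCV=1001
5: ✓ SUBVS  r2←0x9a
6: · MOVVC

EXEC = [1,3,5]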